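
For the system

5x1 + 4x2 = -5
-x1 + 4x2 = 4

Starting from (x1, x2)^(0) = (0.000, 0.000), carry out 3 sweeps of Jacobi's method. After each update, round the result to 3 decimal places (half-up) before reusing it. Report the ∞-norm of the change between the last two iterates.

Iteration 1:
  x1 = (-5 - (4)·0.000) / (5) = -1.000
  x2 = (4 - (-1)·0.000) / (4) = 1.000
Iteration 2:
  x1 = (-5 - (4)·1.000) / (5) = -1.800
  x2 = (4 - (-1)·-1.000) / (4) = 0.750
Iteration 3:
  x1 = (-5 - (4)·0.750) / (5) = -1.600
  x2 = (4 - (-1)·-1.800) / (4) = 0.550
Change: (0.200, -0.200) → max |·| = 0.200

0.200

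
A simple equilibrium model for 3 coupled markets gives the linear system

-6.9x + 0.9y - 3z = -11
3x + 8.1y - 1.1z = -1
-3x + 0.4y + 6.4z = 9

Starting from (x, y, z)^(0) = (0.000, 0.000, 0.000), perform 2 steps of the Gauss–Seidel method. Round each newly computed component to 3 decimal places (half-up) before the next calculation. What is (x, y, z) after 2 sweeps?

Iteration 1:
  x = (-11 - (0.9)·0.000 - (-3)·0.000) / (-6.9) = 1.594
  y = (-1 - (3)·1.594 - (-1.1)·0.000) / (8.1) = -0.714
  z = (9 - (-3)·1.594 - (0.4)·-0.714) / (6.4) = 2.198
Iteration 2:
  x = (-11 - (0.9)·-0.714 - (-3)·2.198) / (-6.9) = 0.545
  y = (-1 - (3)·0.545 - (-1.1)·2.198) / (8.1) = -0.027
  z = (9 - (-3)·0.545 - (0.4)·-0.027) / (6.4) = 1.663

(0.545, -0.027, 1.663)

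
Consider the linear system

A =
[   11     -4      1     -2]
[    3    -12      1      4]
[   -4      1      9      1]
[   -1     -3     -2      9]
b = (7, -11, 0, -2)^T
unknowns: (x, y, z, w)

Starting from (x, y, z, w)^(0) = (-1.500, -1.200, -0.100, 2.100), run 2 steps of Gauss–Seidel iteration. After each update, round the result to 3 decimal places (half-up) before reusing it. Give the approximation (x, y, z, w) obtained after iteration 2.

(1.361, 1.374, 0.409, 0.478)

Iteration 1:
  x = (7 - (-4)·-1.200 - (1)·-0.100 - (-2)·2.100) / (11) = 0.591
  y = (-11 - (3)·0.591 - (1)·-0.100 - (4)·2.100) / (-12) = 1.756
  z = (0 - (-4)·0.591 - (1)·1.756 - (1)·2.100) / (9) = -0.166
  w = (-2 - (-1)·0.591 - (-3)·1.756 - (-2)·-0.166) / (9) = 0.392
Iteration 2:
  x = (7 - (-4)·1.756 - (1)·-0.166 - (-2)·0.392) / (11) = 1.361
  y = (-11 - (3)·1.361 - (1)·-0.166 - (4)·0.392) / (-12) = 1.374
  z = (0 - (-4)·1.361 - (1)·1.374 - (1)·0.392) / (9) = 0.409
  w = (-2 - (-1)·1.361 - (-3)·1.374 - (-2)·0.409) / (9) = 0.478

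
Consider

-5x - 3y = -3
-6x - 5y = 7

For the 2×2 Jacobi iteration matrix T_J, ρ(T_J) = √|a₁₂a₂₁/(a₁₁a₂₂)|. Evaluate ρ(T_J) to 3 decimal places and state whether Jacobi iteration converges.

a₁₂a₂₁/(a₁₁a₂₂) = (-3)·(-6) / ((-5)·(-5)) = 0.720000
ρ = √|0.720000| = √0.720000 = 0.849
ρ < 1, so Jacobi converges

0.849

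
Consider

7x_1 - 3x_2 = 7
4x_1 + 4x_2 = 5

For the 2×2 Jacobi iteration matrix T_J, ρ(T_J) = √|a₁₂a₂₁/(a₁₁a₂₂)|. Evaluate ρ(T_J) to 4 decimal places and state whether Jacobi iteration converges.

0.6547

a₁₂a₂₁/(a₁₁a₂₂) = (-3)·(4) / ((7)·(4)) = -0.428571
ρ = √|-0.428571| = √0.428571 = 0.6547
ρ < 1, so Jacobi converges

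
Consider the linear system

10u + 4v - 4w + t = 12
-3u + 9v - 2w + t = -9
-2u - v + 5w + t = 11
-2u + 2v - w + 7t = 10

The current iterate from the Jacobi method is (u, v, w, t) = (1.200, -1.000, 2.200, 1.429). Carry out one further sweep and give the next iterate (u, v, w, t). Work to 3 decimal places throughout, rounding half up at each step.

One sweep:
  u = (12 - (4)·-1.000 - (-4)·2.200 - (1)·1.429) / (10) = 2.337
  v = (-9 - (-3)·1.200 - (-2)·2.200 - (1)·1.429) / (9) = -0.270
  w = (11 - (-2)·1.200 - (-1)·-1.000 - (1)·1.429) / (5) = 2.194
  t = (10 - (-2)·1.200 - (2)·-1.000 - (-1)·2.200) / (7) = 2.371

(2.337, -0.270, 2.194, 2.371)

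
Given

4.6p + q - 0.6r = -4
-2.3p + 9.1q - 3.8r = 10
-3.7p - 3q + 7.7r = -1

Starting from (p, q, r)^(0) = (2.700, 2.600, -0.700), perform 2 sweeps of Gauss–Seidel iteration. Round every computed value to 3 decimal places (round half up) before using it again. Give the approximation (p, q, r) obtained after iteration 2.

(-1.052, 0.541, -0.425)

Iteration 1:
  p = (-4 - (1)·2.600 - (-0.6)·-0.700) / (4.6) = -1.526
  q = (10 - (-2.3)·-1.526 - (-3.8)·-0.700) / (9.1) = 0.421
  r = (-1 - (-3.7)·-1.526 - (-3)·0.421) / (7.7) = -0.699
Iteration 2:
  p = (-4 - (1)·0.421 - (-0.6)·-0.699) / (4.6) = -1.052
  q = (10 - (-2.3)·-1.052 - (-3.8)·-0.699) / (9.1) = 0.541
  r = (-1 - (-3.7)·-1.052 - (-3)·0.541) / (7.7) = -0.425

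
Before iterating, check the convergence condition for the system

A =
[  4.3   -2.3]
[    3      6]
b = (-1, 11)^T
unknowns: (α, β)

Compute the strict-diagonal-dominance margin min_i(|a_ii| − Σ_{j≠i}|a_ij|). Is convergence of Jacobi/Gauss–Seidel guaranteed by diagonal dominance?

row 1: |4.3| − (2.3) = 2
row 2: |6| − (3) = 3
minimum over rows = 2 → strictly diagonally dominant (convergence guaranteed)

2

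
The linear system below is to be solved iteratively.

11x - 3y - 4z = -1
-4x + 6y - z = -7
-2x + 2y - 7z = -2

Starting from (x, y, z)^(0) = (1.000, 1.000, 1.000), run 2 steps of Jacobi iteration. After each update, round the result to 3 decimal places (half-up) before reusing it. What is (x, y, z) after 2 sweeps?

(-0.078, -0.756, 0.035)

Iteration 1:
  x = (-1 - (-3)·1.000 - (-4)·1.000) / (11) = 0.545
  y = (-7 - (-4)·1.000 - (-1)·1.000) / (6) = -0.333
  z = (-2 - (-2)·1.000 - (2)·1.000) / (-7) = 0.286
Iteration 2:
  x = (-1 - (-3)·-0.333 - (-4)·0.286) / (11) = -0.078
  y = (-7 - (-4)·0.545 - (-1)·0.286) / (6) = -0.756
  z = (-2 - (-2)·0.545 - (2)·-0.333) / (-7) = 0.035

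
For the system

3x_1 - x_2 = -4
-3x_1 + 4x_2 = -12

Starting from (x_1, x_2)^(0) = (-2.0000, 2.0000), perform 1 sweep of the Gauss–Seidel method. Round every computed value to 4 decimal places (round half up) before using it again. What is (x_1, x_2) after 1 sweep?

(-0.6667, -3.5000)

Iteration 1:
  x_1 = (-4 - (-1)·2.0000) / (3) = -0.6667
  x_2 = (-12 - (-3)·-0.6667) / (4) = -3.5000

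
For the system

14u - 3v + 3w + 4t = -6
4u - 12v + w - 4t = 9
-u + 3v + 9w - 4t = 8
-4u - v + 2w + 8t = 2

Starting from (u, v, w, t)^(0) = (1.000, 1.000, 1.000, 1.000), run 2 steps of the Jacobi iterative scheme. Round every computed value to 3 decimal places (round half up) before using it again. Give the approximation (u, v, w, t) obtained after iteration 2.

(-0.988, -1.104, 1.310, -0.468)

Iteration 1:
  u = (-6 - (-3)·1.000 - (3)·1.000 - (4)·1.000) / (14) = -0.714
  v = (9 - (4)·1.000 - (1)·1.000 - (-4)·1.000) / (-12) = -0.667
  w = (8 - (-1)·1.000 - (3)·1.000 - (-4)·1.000) / (9) = 1.111
  t = (2 - (-4)·1.000 - (-1)·1.000 - (2)·1.000) / (8) = 0.625
Iteration 2:
  u = (-6 - (-3)·-0.667 - (3)·1.111 - (4)·0.625) / (14) = -0.988
  v = (9 - (4)·-0.714 - (1)·1.111 - (-4)·0.625) / (-12) = -1.104
  w = (8 - (-1)·-0.714 - (3)·-0.667 - (-4)·0.625) / (9) = 1.310
  t = (2 - (-4)·-0.714 - (-1)·-0.667 - (2)·1.111) / (8) = -0.468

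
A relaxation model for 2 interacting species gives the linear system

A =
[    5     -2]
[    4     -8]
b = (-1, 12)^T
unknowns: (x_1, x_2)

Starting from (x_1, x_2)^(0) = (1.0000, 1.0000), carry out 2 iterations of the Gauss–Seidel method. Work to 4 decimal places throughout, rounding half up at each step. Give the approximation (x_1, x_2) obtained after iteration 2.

Iteration 1:
  x_1 = (-1 - (-2)·1.0000) / (5) = 0.2000
  x_2 = (12 - (4)·0.2000) / (-8) = -1.4000
Iteration 2:
  x_1 = (-1 - (-2)·-1.4000) / (5) = -0.7600
  x_2 = (12 - (4)·-0.7600) / (-8) = -1.8800

(-0.7600, -1.8800)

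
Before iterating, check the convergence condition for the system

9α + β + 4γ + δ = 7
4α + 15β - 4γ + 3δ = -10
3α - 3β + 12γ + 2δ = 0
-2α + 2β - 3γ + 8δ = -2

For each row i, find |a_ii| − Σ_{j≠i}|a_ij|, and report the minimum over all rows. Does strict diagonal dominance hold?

row 1: |9| − (1+4+1) = 3
row 2: |15| − (4+4+3) = 4
row 3: |12| − (3+3+2) = 4
row 4: |8| − (2+2+3) = 1
minimum over rows = 1 → strictly diagonally dominant (convergence guaranteed)

1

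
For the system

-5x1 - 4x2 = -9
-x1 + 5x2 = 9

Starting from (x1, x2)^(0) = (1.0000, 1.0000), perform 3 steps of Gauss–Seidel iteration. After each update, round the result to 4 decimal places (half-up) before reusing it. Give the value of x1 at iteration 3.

Iteration 1:
  x1 = (-9 - (-4)·1.0000) / (-5) = 1.0000
  x2 = (9 - (-1)·1.0000) / (5) = 2.0000
Iteration 2:
  x1 = (-9 - (-4)·2.0000) / (-5) = 0.2000
  x2 = (9 - (-1)·0.2000) / (5) = 1.8400
Iteration 3:
  x1 = (-9 - (-4)·1.8400) / (-5) = 0.3280
  x2 = (9 - (-1)·0.3280) / (5) = 1.8656

0.3280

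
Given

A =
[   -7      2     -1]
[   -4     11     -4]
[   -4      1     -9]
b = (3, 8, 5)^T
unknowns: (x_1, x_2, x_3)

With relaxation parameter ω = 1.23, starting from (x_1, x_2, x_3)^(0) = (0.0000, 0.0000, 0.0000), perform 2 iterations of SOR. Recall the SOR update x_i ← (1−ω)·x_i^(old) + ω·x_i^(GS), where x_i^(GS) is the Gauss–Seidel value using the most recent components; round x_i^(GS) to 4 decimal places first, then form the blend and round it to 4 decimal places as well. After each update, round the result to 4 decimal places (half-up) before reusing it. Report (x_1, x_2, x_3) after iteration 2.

Iteration 1:
  x_1: GS value = (3 - (2)·0.0000 - (-1)·0.0000) / (-7) = -0.4286;  x_1 ← (1−ω)·0.0000 + ω·-0.4286 = -0.5272
  x_2: GS value = (8 - (-4)·-0.5272 - (-4)·0.0000) / (11) = 0.5356;  x_2 ← (1−ω)·0.0000 + ω·0.5356 = 0.6588
  x_3: GS value = (5 - (-4)·-0.5272 - (1)·0.6588) / (-9) = -0.2480;  x_3 ← (1−ω)·0.0000 + ω·-0.2480 = -0.3050
Iteration 2:
  x_1: GS value = (3 - (2)·0.6588 - (-1)·-0.3050) / (-7) = -0.1968;  x_1 ← (1−ω)·-0.5272 + ω·-0.1968 = -0.1208
  x_2: GS value = (8 - (-4)·-0.1208 - (-4)·-0.3050) / (11) = 0.5724;  x_2 ← (1−ω)·0.6588 + ω·0.5724 = 0.5525
  x_3: GS value = (5 - (-4)·-0.1208 - (1)·0.5525) / (-9) = -0.4405;  x_3 ← (1−ω)·-0.3050 + ω·-0.4405 = -0.4717

(-0.1208, 0.5525, -0.4717)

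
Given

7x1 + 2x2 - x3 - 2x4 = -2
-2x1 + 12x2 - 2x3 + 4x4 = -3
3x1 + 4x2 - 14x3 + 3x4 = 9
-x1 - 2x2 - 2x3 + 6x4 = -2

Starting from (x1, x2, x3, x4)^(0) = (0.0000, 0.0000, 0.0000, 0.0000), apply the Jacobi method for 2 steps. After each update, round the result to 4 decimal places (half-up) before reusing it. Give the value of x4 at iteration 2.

Iteration 1:
  x1 = (-2 - (2)·0.0000 - (-1)·0.0000 - (-2)·0.0000) / (7) = -0.2857
  x2 = (-3 - (-2)·0.0000 - (-2)·0.0000 - (4)·0.0000) / (12) = -0.2500
  x3 = (9 - (3)·0.0000 - (4)·0.0000 - (3)·0.0000) / (-14) = -0.6429
  x4 = (-2 - (-1)·0.0000 - (-2)·0.0000 - (-2)·0.0000) / (6) = -0.3333
Iteration 2:
  x1 = (-2 - (2)·-0.2500 - (-1)·-0.6429 - (-2)·-0.3333) / (7) = -0.4014
  x2 = (-3 - (-2)·-0.2857 - (-2)·-0.6429 - (4)·-0.3333) / (12) = -0.2937
  x3 = (9 - (3)·-0.2857 - (4)·-0.2500 - (3)·-0.3333) / (-14) = -0.8469
  x4 = (-2 - (-1)·-0.2857 - (-2)·-0.2500 - (-2)·-0.6429) / (6) = -0.6786

-0.6786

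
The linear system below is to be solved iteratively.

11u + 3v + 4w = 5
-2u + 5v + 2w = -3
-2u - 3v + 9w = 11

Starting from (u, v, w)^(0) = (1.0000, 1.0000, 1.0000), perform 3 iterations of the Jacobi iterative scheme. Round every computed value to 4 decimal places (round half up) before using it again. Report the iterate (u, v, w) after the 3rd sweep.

Iteration 1:
  u = (5 - (3)·1.0000 - (4)·1.0000) / (11) = -0.1818
  v = (-3 - (-2)·1.0000 - (2)·1.0000) / (5) = -0.6000
  w = (11 - (-2)·1.0000 - (-3)·1.0000) / (9) = 1.7778
Iteration 2:
  u = (5 - (3)·-0.6000 - (4)·1.7778) / (11) = -0.0283
  v = (-3 - (-2)·-0.1818 - (2)·1.7778) / (5) = -1.3838
  w = (11 - (-2)·-0.1818 - (-3)·-0.6000) / (9) = 0.9818
Iteration 3:
  u = (5 - (3)·-1.3838 - (4)·0.9818) / (11) = 0.4749
  v = (-3 - (-2)·-0.0283 - (2)·0.9818) / (5) = -1.0040
  w = (11 - (-2)·-0.0283 - (-3)·-1.3838) / (9) = 0.7547

(0.4749, -1.0040, 0.7547)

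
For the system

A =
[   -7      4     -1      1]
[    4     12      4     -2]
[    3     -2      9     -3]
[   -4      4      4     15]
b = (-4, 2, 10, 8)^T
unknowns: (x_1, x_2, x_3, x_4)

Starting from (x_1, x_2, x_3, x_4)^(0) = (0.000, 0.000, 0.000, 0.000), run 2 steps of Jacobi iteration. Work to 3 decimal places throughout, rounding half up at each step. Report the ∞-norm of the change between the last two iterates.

0.472

Iteration 1:
  x_1 = (-4 - (4)·0.000 - (-1)·0.000 - (1)·0.000) / (-7) = 0.571
  x_2 = (2 - (4)·0.000 - (4)·0.000 - (-2)·0.000) / (12) = 0.167
  x_3 = (10 - (3)·0.000 - (-2)·0.000 - (-3)·0.000) / (9) = 1.111
  x_4 = (8 - (-4)·0.000 - (4)·0.000 - (4)·0.000) / (15) = 0.533
Iteration 2:
  x_1 = (-4 - (4)·0.167 - (-1)·1.111 - (1)·0.533) / (-7) = 0.584
  x_2 = (2 - (4)·0.571 - (4)·1.111 - (-2)·0.533) / (12) = -0.305
  x_3 = (10 - (3)·0.571 - (-2)·0.167 - (-3)·0.533) / (9) = 1.136
  x_4 = (8 - (-4)·0.571 - (4)·0.167 - (4)·1.111) / (15) = 0.345
Change: (0.013, -0.472, 0.025, -0.188) → max |·| = 0.472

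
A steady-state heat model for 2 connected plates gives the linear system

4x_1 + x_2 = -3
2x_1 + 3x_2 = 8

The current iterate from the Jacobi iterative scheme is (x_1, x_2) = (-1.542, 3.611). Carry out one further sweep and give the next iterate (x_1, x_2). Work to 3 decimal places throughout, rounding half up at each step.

One sweep:
  x_1 = (-3 - (1)·3.611) / (4) = -1.653
  x_2 = (8 - (2)·-1.542) / (3) = 3.695

(-1.653, 3.695)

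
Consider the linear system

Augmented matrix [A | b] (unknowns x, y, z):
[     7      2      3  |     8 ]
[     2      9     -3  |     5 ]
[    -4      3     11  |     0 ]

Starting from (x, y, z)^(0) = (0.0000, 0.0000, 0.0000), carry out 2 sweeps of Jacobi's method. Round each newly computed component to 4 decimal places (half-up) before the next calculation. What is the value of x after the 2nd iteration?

Iteration 1:
  x = (8 - (2)·0.0000 - (3)·0.0000) / (7) = 1.1429
  y = (5 - (2)·0.0000 - (-3)·0.0000) / (9) = 0.5556
  z = (0 - (-4)·0.0000 - (3)·0.0000) / (11) = 0.0000
Iteration 2:
  x = (8 - (2)·0.5556 - (3)·0.0000) / (7) = 0.9841
  y = (5 - (2)·1.1429 - (-3)·0.0000) / (9) = 0.3016
  z = (0 - (-4)·1.1429 - (3)·0.5556) / (11) = 0.2641

0.9841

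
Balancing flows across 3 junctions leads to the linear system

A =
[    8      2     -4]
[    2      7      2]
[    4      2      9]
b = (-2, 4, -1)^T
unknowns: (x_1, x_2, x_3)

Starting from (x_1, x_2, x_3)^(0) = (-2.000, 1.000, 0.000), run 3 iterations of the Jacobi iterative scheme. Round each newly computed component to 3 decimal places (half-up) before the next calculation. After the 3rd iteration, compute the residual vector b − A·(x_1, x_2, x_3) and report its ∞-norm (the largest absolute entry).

Iteration 1:
  x_1 = (-2 - (2)·1.000 - (-4)·0.000) / (8) = -0.500
  x_2 = (4 - (2)·-2.000 - (2)·0.000) / (7) = 1.143
  x_3 = (-1 - (4)·-2.000 - (2)·1.000) / (9) = 0.556
Iteration 2:
  x_1 = (-2 - (2)·1.143 - (-4)·0.556) / (8) = -0.258
  x_2 = (4 - (2)·-0.500 - (2)·0.556) / (7) = 0.555
  x_3 = (-1 - (4)·-0.500 - (2)·1.143) / (9) = -0.143
Iteration 3:
  x_1 = (-2 - (2)·0.555 - (-4)·-0.143) / (8) = -0.460
  x_2 = (4 - (2)·-0.258 - (2)·-0.143) / (7) = 0.686
  x_3 = (-1 - (4)·-0.258 - (2)·0.555) / (9) = -0.120
Residual b − A·x = (-0.172, 0.358, 0.548); ∞-norm = 0.548

0.548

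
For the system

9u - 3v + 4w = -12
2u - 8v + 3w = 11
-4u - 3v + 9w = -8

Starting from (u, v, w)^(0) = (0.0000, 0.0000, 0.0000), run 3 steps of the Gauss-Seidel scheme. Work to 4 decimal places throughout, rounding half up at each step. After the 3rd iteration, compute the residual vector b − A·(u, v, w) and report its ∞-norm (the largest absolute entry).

Iteration 1:
  u = (-12 - (-3)·0.0000 - (4)·0.0000) / (9) = -1.3333
  v = (11 - (2)·-1.3333 - (3)·0.0000) / (-8) = -1.7083
  w = (-8 - (-4)·-1.3333 - (-3)·-1.7083) / (9) = -2.0509
Iteration 2:
  u = (-12 - (-3)·-1.7083 - (4)·-2.0509) / (9) = -0.9913
  v = (11 - (2)·-0.9913 - (3)·-2.0509) / (-8) = -2.3919
  w = (-8 - (-4)·-0.9913 - (-3)·-2.3919) / (9) = -2.1268
Iteration 3:
  u = (-12 - (-3)·-2.3919 - (4)·-2.1268) / (9) = -1.1854
  v = (11 - (2)·-1.1854 - (3)·-2.1268) / (-8) = -2.4689
  w = (-8 - (-4)·-1.1854 - (-3)·-2.4689) / (9) = -2.2387
Residual b − A·x = (0.2167, 0.3357, 0.0000); ∞-norm = 0.3357

0.3357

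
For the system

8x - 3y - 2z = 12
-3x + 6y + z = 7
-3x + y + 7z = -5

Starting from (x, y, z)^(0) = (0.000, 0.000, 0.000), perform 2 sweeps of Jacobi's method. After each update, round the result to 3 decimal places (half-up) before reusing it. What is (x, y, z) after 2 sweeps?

(1.759, 2.036, -0.238)

Iteration 1:
  x = (12 - (-3)·0.000 - (-2)·0.000) / (8) = 1.500
  y = (7 - (-3)·0.000 - (1)·0.000) / (6) = 1.167
  z = (-5 - (-3)·0.000 - (1)·0.000) / (7) = -0.714
Iteration 2:
  x = (12 - (-3)·1.167 - (-2)·-0.714) / (8) = 1.759
  y = (7 - (-3)·1.500 - (1)·-0.714) / (6) = 2.036
  z = (-5 - (-3)·1.500 - (1)·1.167) / (7) = -0.238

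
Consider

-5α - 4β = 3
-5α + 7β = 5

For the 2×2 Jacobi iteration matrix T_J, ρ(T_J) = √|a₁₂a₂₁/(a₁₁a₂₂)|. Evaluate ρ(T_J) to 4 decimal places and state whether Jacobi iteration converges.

0.7559

a₁₂a₂₁/(a₁₁a₂₂) = (-4)·(-5) / ((-5)·(7)) = -0.571429
ρ = √|-0.571429| = √0.571429 = 0.7559
ρ < 1, so Jacobi converges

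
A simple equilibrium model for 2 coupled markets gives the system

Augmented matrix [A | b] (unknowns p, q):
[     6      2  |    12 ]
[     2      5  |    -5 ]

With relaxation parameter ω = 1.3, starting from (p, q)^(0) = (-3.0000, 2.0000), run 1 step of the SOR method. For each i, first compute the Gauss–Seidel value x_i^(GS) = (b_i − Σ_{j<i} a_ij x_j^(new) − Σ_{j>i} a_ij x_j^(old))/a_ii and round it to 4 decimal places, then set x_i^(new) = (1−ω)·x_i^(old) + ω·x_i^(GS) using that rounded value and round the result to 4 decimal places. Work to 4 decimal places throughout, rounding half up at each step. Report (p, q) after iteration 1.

(2.6333, -3.2693)

Iteration 1:
  p: GS value = (12 - (2)·2.0000) / (6) = 1.3333;  p ← (1−ω)·-3.0000 + ω·1.3333 = 2.6333
  q: GS value = (-5 - (2)·2.6333) / (5) = -2.0533;  q ← (1−ω)·2.0000 + ω·-2.0533 = -3.2693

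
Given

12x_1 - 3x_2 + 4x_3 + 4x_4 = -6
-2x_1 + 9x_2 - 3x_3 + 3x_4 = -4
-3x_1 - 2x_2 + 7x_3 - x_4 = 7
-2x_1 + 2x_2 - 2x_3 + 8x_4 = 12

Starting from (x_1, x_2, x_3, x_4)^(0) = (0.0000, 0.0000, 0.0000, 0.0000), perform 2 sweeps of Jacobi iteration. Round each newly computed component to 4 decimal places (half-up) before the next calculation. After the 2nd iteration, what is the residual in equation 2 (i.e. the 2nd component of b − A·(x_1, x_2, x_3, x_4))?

-2.9783

Iteration 1:
  x_1 = (-6 - (-3)·0.0000 - (4)·0.0000 - (4)·0.0000) / (12) = -0.5000
  x_2 = (-4 - (-2)·0.0000 - (-3)·0.0000 - (3)·0.0000) / (9) = -0.4444
  x_3 = (7 - (-3)·0.0000 - (-2)·0.0000 - (-1)·0.0000) / (7) = 1.0000
  x_4 = (12 - (-2)·0.0000 - (2)·0.0000 - (-2)·0.0000) / (8) = 1.5000
Iteration 2:
  x_1 = (-6 - (-3)·-0.4444 - (4)·1.0000 - (4)·1.5000) / (12) = -1.4444
  x_2 = (-4 - (-2)·-0.5000 - (-3)·1.0000 - (3)·1.5000) / (9) = -0.7222
  x_3 = (7 - (-3)·-0.5000 - (-2)·-0.4444 - (-1)·1.5000) / (7) = 0.8730
  x_4 = (12 - (-2)·-0.5000 - (2)·-0.4444 - (-2)·1.0000) / (8) = 1.7361
Residual b − A·x = (-1.2702, -2.9783, -3.1525, -1.5872)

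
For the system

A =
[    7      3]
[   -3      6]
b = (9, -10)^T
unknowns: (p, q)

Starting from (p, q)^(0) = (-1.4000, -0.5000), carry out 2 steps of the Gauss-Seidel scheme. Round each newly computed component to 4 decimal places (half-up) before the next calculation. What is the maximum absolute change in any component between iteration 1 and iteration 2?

Iteration 1:
  p = (9 - (3)·-0.5000) / (7) = 1.5000
  q = (-10 - (-3)·1.5000) / (6) = -0.9167
Iteration 2:
  p = (9 - (3)·-0.9167) / (7) = 1.6786
  q = (-10 - (-3)·1.6786) / (6) = -0.8274
Change: (0.1786, 0.0893) → max |·| = 0.1786

0.1786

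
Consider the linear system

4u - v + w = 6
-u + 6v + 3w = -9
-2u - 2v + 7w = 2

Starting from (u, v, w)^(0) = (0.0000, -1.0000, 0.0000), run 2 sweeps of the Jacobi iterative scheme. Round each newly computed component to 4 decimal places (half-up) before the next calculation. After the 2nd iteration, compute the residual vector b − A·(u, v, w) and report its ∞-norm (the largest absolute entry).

Iteration 1:
  u = (6 - (-1)·-1.0000 - (1)·0.0000) / (4) = 1.2500
  v = (-9 - (-1)·0.0000 - (3)·0.0000) / (6) = -1.5000
  w = (2 - (-2)·0.0000 - (-2)·-1.0000) / (7) = 0.0000
Iteration 2:
  u = (6 - (-1)·-1.5000 - (1)·0.0000) / (4) = 1.1250
  v = (-9 - (-1)·1.2500 - (3)·0.0000) / (6) = -1.2917
  w = (2 - (-2)·1.2500 - (-2)·-1.5000) / (7) = 0.2143
Residual b − A·x = (-0.0060, -0.7677, 0.1665); ∞-norm = 0.7677

0.7677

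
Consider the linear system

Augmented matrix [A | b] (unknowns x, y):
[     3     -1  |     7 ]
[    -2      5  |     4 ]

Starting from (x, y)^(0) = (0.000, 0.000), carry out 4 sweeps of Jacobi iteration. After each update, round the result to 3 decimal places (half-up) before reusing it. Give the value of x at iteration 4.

2.947

Iteration 1:
  x = (7 - (-1)·0.000) / (3) = 2.333
  y = (4 - (-2)·0.000) / (5) = 0.800
Iteration 2:
  x = (7 - (-1)·0.800) / (3) = 2.600
  y = (4 - (-2)·2.333) / (5) = 1.733
Iteration 3:
  x = (7 - (-1)·1.733) / (3) = 2.911
  y = (4 - (-2)·2.600) / (5) = 1.840
Iteration 4:
  x = (7 - (-1)·1.840) / (3) = 2.947
  y = (4 - (-2)·2.911) / (5) = 1.964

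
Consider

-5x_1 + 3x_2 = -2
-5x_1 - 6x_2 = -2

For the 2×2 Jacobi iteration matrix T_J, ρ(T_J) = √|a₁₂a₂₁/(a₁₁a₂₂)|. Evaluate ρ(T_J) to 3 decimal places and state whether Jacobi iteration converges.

a₁₂a₂₁/(a₁₁a₂₂) = (3)·(-5) / ((-5)·(-6)) = -0.500000
ρ = √|-0.500000| = √0.500000 = 0.707
ρ < 1, so Jacobi converges

0.707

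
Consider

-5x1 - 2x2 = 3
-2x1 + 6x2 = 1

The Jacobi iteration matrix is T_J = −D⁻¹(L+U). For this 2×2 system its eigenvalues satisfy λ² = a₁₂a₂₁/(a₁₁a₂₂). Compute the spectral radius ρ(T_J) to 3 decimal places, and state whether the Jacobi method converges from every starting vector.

0.365

a₁₂a₂₁/(a₁₁a₂₂) = (-2)·(-2) / ((-5)·(6)) = -0.133333
ρ = √|-0.133333| = √0.133333 = 0.365
ρ < 1, so Jacobi converges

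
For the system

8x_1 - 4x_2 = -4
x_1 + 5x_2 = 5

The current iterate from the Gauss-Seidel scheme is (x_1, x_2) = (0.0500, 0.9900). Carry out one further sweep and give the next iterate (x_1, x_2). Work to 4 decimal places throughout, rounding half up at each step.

(-0.0050, 1.0010)

One sweep:
  x_1 = (-4 - (-4)·0.9900) / (8) = -0.0050
  x_2 = (5 - (1)·-0.0050) / (5) = 1.0010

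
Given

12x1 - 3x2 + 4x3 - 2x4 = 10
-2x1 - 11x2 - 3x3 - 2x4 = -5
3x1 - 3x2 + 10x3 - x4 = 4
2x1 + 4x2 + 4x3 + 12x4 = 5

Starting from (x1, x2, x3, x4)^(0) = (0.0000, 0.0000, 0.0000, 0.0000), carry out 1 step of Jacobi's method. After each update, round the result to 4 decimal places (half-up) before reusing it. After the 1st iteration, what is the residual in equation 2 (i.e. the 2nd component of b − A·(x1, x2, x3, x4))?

3.6995

Iteration 1:
  x1 = (10 - (-3)·0.0000 - (4)·0.0000 - (-2)·0.0000) / (12) = 0.8333
  x2 = (-5 - (-2)·0.0000 - (-3)·0.0000 - (-2)·0.0000) / (-11) = 0.4545
  x3 = (4 - (3)·0.0000 - (-3)·0.0000 - (-1)·0.0000) / (10) = 0.4000
  x4 = (5 - (2)·0.0000 - (4)·0.0000 - (4)·0.0000) / (12) = 0.4167
Residual b − A·x = (0.5973, 3.6995, -0.7197, -5.0850)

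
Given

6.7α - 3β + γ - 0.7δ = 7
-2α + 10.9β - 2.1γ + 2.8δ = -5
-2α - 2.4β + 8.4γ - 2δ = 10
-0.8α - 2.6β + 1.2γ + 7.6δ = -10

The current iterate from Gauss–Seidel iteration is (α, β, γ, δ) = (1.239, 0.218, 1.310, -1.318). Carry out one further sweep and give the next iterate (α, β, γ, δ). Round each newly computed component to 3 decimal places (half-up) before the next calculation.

One sweep:
  α = (7 - (-3)·0.218 - (1)·1.310 - (-0.7)·-1.318) / (6.7) = 0.809
  β = (-5 - (-2)·0.809 - (-2.1)·1.310 - (2.8)·-1.318) / (10.9) = 0.281
  γ = (10 - (-2)·0.809 - (-2.4)·0.281 - (-2)·-1.318) / (8.4) = 1.150
  δ = (-10 - (-0.8)·0.809 - (-2.6)·0.281 - (1.2)·1.150) / (7.6) = -1.316

(0.809, 0.281, 1.150, -1.316)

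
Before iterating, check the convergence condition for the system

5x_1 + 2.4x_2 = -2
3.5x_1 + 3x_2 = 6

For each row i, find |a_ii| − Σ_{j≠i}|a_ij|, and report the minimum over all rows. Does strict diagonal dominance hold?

-0.5

row 1: |5| − (2.4) = 2.6
row 2: |3| − (3.5) = -0.5
minimum over rows = -0.5 → not strictly diagonally dominant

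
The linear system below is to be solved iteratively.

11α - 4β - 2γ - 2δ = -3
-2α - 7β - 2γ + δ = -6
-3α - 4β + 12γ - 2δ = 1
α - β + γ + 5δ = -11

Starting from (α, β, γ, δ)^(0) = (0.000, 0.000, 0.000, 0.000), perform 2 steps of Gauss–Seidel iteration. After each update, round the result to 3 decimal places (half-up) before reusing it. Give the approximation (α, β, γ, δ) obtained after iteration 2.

(-0.241, 0.543, -0.133, -2.017)

Iteration 1:
  α = (-3 - (-4)·0.000 - (-2)·0.000 - (-2)·0.000) / (11) = -0.273
  β = (-6 - (-2)·-0.273 - (-2)·0.000 - (1)·0.000) / (-7) = 0.935
  γ = (1 - (-3)·-0.273 - (-4)·0.935 - (-2)·0.000) / (12) = 0.327
  δ = (-11 - (1)·-0.273 - (-1)·0.935 - (1)·0.327) / (5) = -2.024
Iteration 2:
  α = (-3 - (-4)·0.935 - (-2)·0.327 - (-2)·-2.024) / (11) = -0.241
  β = (-6 - (-2)·-0.241 - (-2)·0.327 - (1)·-2.024) / (-7) = 0.543
  γ = (1 - (-3)·-0.241 - (-4)·0.543 - (-2)·-2.024) / (12) = -0.133
  δ = (-11 - (1)·-0.241 - (-1)·0.543 - (1)·-0.133) / (5) = -2.017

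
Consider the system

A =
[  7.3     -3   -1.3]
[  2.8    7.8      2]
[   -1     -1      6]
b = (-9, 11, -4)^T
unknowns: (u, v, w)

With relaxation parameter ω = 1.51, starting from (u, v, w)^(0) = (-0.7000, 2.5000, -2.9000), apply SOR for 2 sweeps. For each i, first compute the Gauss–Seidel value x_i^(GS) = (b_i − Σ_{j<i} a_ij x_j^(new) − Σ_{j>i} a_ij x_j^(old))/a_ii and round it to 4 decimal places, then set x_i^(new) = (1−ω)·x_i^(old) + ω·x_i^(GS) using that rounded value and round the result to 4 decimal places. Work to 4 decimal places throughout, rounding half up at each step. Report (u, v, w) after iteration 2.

(0.2239, 0.4543, -1.2875)

Iteration 1:
  u: GS value = (-9 - (-3)·2.5000 - (-1.3)·-2.9000) / (7.3) = -0.7219;  u ← (1−ω)·-0.7000 + ω·-0.7219 = -0.7331
  v: GS value = (11 - (2.8)·-0.7331 - (2)·-2.9000) / (7.8) = 2.4170;  v ← (1−ω)·2.5000 + ω·2.4170 = 2.3747
  w: GS value = (-4 - (-1)·-0.7331 - (-1)·2.3747) / (6) = -0.3931;  w ← (1−ω)·-2.9000 + ω·-0.3931 = 0.8854
Iteration 2:
  u: GS value = (-9 - (-3)·2.3747 - (-1.3)·0.8854) / (7.3) = -0.0993;  u ← (1−ω)·-0.7331 + ω·-0.0993 = 0.2239
  v: GS value = (11 - (2.8)·0.2239 - (2)·0.8854) / (7.8) = 1.1029;  v ← (1−ω)·2.3747 + ω·1.1029 = 0.4543
  w: GS value = (-4 - (-1)·0.2239 - (-1)·0.4543) / (6) = -0.5536;  w ← (1−ω)·0.8854 + ω·-0.5536 = -1.2875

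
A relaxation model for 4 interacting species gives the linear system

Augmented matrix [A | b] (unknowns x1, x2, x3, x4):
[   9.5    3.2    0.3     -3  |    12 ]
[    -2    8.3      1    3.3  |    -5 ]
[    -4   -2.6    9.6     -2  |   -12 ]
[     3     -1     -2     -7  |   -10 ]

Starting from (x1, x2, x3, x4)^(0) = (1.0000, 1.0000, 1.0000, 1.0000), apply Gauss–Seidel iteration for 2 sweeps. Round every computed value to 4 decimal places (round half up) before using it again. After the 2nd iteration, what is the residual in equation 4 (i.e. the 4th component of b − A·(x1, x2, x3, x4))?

0.0003

Iteration 1:
  x1 = (12 - (3.2)·1.0000 - (0.3)·1.0000 - (-3)·1.0000) / (9.5) = 1.2105
  x2 = (-5 - (-2)·1.2105 - (1)·1.0000 - (3.3)·1.0000) / (8.3) = -0.8288
  x3 = (-12 - (-4)·1.2105 - (-2.6)·-0.8288 - (-2)·1.0000) / (9.6) = -0.7618
  x4 = (-10 - (3)·1.2105 - (-1)·-0.8288 - (-2)·-0.7618) / (-7) = 2.2834
Iteration 2:
  x1 = (12 - (3.2)·-0.8288 - (0.3)·-0.7618 - (-3)·2.2834) / (9.5) = 2.2875
  x2 = (-5 - (-2)·2.2875 - (1)·-0.7618 - (3.3)·2.2834) / (8.3) = -0.8673
  x3 = (-12 - (-4)·2.2875 - (-2.6)·-0.8673 - (-2)·2.2834) / (9.6) = -0.0561
  x4 = (-10 - (3)·2.2875 - (-1)·-0.8673 - (-2)·-0.0561) / (-7) = 2.5489
Residual b − A·x = (0.7076, -1.5817, 0.5314, 0.0003)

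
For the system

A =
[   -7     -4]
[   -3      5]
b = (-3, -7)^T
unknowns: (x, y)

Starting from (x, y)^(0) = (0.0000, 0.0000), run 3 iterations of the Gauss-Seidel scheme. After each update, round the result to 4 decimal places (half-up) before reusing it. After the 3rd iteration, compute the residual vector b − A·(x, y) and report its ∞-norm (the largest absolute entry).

Iteration 1:
  x = (-3 - (-4)·0.0000) / (-7) = 0.4286
  y = (-7 - (-3)·0.4286) / (5) = -1.1428
Iteration 2:
  x = (-3 - (-4)·-1.1428) / (-7) = 1.0816
  y = (-7 - (-3)·1.0816) / (5) = -0.7510
Iteration 3:
  x = (-3 - (-4)·-0.7510) / (-7) = 0.8577
  y = (-7 - (-3)·0.8577) / (5) = -0.8854
Residual b − A·x = (-0.5377, 0.0001); ∞-norm = 0.5377

0.5377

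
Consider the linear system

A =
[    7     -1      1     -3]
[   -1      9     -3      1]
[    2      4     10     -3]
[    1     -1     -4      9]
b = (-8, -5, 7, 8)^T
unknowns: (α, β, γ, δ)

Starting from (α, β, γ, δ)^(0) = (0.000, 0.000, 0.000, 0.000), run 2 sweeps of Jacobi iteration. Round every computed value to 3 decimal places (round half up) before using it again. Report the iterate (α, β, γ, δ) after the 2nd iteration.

Iteration 1:
  α = (-8 - (-1)·0.000 - (1)·0.000 - (-3)·0.000) / (7) = -1.143
  β = (-5 - (-1)·0.000 - (-3)·0.000 - (1)·0.000) / (9) = -0.556
  γ = (7 - (2)·0.000 - (4)·0.000 - (-3)·0.000) / (10) = 0.700
  δ = (8 - (1)·0.000 - (-1)·0.000 - (-4)·0.000) / (9) = 0.889
Iteration 2:
  α = (-8 - (-1)·-0.556 - (1)·0.700 - (-3)·0.889) / (7) = -0.941
  β = (-5 - (-1)·-1.143 - (-3)·0.700 - (1)·0.889) / (9) = -0.548
  γ = (7 - (2)·-1.143 - (4)·-0.556 - (-3)·0.889) / (10) = 1.418
  δ = (8 - (1)·-1.143 - (-1)·-0.556 - (-4)·0.700) / (9) = 1.265

(-0.941, -0.548, 1.418, 1.265)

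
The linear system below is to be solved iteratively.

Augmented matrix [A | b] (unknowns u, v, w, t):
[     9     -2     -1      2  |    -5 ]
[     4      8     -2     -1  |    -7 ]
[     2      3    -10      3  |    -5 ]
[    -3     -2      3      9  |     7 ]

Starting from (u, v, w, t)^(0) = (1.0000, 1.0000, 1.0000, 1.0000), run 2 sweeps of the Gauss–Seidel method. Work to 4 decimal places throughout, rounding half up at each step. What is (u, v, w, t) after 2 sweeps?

(-0.6272, -0.3596, 0.3743, 0.3640)

Iteration 1:
  u = (-5 - (-2)·1.0000 - (-1)·1.0000 - (2)·1.0000) / (9) = -0.4444
  v = (-7 - (4)·-0.4444 - (-2)·1.0000 - (-1)·1.0000) / (8) = -0.2778
  w = (-5 - (2)·-0.4444 - (3)·-0.2778 - (3)·1.0000) / (-10) = 0.6278
  t = (7 - (-3)·-0.4444 - (-2)·-0.2778 - (3)·0.6278) / (9) = 0.3586
Iteration 2:
  u = (-5 - (-2)·-0.2778 - (-1)·0.6278 - (2)·0.3586) / (9) = -0.6272
  v = (-7 - (4)·-0.6272 - (-2)·0.6278 - (-1)·0.3586) / (8) = -0.3596
  w = (-5 - (2)·-0.6272 - (3)·-0.3596 - (3)·0.3586) / (-10) = 0.3743
  t = (7 - (-3)·-0.6272 - (-2)·-0.3596 - (3)·0.3743) / (9) = 0.3640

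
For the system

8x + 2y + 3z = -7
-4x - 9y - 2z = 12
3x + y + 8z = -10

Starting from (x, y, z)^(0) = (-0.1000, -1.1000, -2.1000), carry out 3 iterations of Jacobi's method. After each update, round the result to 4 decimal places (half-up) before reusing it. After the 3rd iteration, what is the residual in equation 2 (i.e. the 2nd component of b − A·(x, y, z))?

Iteration 1:
  x = (-7 - (2)·-1.1000 - (3)·-2.1000) / (8) = 0.1875
  y = (12 - (-4)·-0.1000 - (-2)·-2.1000) / (-9) = -0.8222
  z = (-10 - (3)·-0.1000 - (1)·-1.1000) / (8) = -1.0750
Iteration 2:
  x = (-7 - (2)·-0.8222 - (3)·-1.0750) / (8) = -0.2663
  y = (12 - (-4)·0.1875 - (-2)·-1.0750) / (-9) = -1.1778
  z = (-10 - (3)·0.1875 - (1)·-0.8222) / (8) = -1.2175
Iteration 3:
  x = (-7 - (2)·-1.1778 - (3)·-1.2175) / (8) = -0.1240
  y = (12 - (-4)·-0.2663 - (-2)·-1.2175) / (-9) = -0.9444
  z = (-10 - (3)·-0.2663 - (1)·-1.1778) / (8) = -1.0029
Residual b − A·x = (-1.1105, 0.9986, -0.6604)

0.9986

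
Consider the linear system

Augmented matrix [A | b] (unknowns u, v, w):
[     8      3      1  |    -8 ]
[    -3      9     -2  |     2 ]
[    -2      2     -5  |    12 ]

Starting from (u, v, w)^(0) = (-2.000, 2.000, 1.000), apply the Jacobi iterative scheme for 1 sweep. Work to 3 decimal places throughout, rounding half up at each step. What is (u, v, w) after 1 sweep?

(-1.875, -0.222, -0.800)

Iteration 1:
  u = (-8 - (3)·2.000 - (1)·1.000) / (8) = -1.875
  v = (2 - (-3)·-2.000 - (-2)·1.000) / (9) = -0.222
  w = (12 - (-2)·-2.000 - (2)·2.000) / (-5) = -0.800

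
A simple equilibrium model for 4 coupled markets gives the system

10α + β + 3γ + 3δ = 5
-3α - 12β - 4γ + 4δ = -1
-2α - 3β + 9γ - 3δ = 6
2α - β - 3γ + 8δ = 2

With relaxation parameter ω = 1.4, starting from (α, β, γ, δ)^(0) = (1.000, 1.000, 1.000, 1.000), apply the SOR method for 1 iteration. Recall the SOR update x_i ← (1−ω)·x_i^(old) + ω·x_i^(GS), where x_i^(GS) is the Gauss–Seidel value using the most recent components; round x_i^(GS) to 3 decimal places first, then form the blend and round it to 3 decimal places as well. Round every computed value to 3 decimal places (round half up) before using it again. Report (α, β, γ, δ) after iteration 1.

(-0.680, -0.046, 0.768, 0.583)

Iteration 1:
  α: GS value = (5 - (1)·1.000 - (3)·1.000 - (3)·1.000) / (10) = -0.200;  α ← (1−ω)·1.000 + ω·-0.200 = -0.680
  β: GS value = (-1 - (-3)·-0.680 - (-4)·1.000 - (4)·1.000) / (-12) = 0.253;  β ← (1−ω)·1.000 + ω·0.253 = -0.046
  γ: GS value = (6 - (-2)·-0.680 - (-3)·-0.046 - (-3)·1.000) / (9) = 0.834;  γ ← (1−ω)·1.000 + ω·0.834 = 0.768
  δ: GS value = (2 - (2)·-0.680 - (-1)·-0.046 - (-3)·0.768) / (8) = 0.702;  δ ← (1−ω)·1.000 + ω·0.702 = 0.583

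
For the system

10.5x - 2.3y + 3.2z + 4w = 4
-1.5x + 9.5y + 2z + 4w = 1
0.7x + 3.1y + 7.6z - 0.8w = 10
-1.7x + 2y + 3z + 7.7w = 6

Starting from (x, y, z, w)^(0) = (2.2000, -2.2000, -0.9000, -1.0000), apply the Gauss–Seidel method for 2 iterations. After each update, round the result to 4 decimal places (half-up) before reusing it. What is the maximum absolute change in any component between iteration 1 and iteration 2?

1.0028

Iteration 1:
  x = (4 - (-2.3)·-2.2000 - (3.2)·-0.9000 - (4)·-1.0000) / (10.5) = 0.5543
  y = (1 - (-1.5)·0.5543 - (2)·-0.9000 - (4)·-1.0000) / (9.5) = 0.8033
  z = (10 - (0.7)·0.5543 - (3.1)·0.8033 - (-0.8)·-1.0000) / (7.6) = 0.8318
  w = (6 - (-1.7)·0.5543 - (2)·0.8033 - (3)·0.8318) / (7.7) = 0.3689
Iteration 2:
  x = (4 - (-2.3)·0.8033 - (3.2)·0.8318 - (4)·0.3689) / (10.5) = 0.1629
  y = (1 - (-1.5)·0.1629 - (2)·0.8318 - (4)·0.3689) / (9.5) = -0.1995
  z = (10 - (0.7)·0.1629 - (3.1)·-0.1995 - (-0.8)·0.3689) / (7.6) = 1.4210
  w = (6 - (-1.7)·0.1629 - (2)·-0.1995 - (3)·1.4210) / (7.7) = 0.3134
Change: (-0.3914, -1.0028, 0.5892, -0.0555) → max |·| = 1.0028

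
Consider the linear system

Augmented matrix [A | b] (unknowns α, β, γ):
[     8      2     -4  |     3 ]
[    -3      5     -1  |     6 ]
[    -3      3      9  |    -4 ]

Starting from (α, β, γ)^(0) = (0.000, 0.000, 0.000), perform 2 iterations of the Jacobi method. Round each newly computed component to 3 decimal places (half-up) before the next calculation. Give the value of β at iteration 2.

1.336

Iteration 1:
  α = (3 - (2)·0.000 - (-4)·0.000) / (8) = 0.375
  β = (6 - (-3)·0.000 - (-1)·0.000) / (5) = 1.200
  γ = (-4 - (-3)·0.000 - (3)·0.000) / (9) = -0.444
Iteration 2:
  α = (3 - (2)·1.200 - (-4)·-0.444) / (8) = -0.147
  β = (6 - (-3)·0.375 - (-1)·-0.444) / (5) = 1.336
  γ = (-4 - (-3)·0.375 - (3)·1.200) / (9) = -0.719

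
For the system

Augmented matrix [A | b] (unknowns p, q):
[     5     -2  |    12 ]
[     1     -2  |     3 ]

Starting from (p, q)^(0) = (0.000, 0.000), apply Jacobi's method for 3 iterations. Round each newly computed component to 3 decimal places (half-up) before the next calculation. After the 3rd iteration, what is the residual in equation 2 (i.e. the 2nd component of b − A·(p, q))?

-0.480

Iteration 1:
  p = (12 - (-2)·0.000) / (5) = 2.400
  q = (3 - (1)·0.000) / (-2) = -1.500
Iteration 2:
  p = (12 - (-2)·-1.500) / (5) = 1.800
  q = (3 - (1)·2.400) / (-2) = -0.300
Iteration 3:
  p = (12 - (-2)·-0.300) / (5) = 2.280
  q = (3 - (1)·1.800) / (-2) = -0.600
Residual b − A·x = (-0.600, -0.480)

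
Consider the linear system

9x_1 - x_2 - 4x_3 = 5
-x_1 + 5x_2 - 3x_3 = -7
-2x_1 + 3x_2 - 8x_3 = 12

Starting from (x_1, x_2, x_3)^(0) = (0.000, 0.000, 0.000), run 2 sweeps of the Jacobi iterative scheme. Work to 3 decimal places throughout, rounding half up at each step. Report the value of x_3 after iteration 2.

Iteration 1:
  x_1 = (5 - (-1)·0.000 - (-4)·0.000) / (9) = 0.556
  x_2 = (-7 - (-1)·0.000 - (-3)·0.000) / (5) = -1.400
  x_3 = (12 - (-2)·0.000 - (3)·0.000) / (-8) = -1.500
Iteration 2:
  x_1 = (5 - (-1)·-1.400 - (-4)·-1.500) / (9) = -0.267
  x_2 = (-7 - (-1)·0.556 - (-3)·-1.500) / (5) = -2.189
  x_3 = (12 - (-2)·0.556 - (3)·-1.400) / (-8) = -2.164

-2.164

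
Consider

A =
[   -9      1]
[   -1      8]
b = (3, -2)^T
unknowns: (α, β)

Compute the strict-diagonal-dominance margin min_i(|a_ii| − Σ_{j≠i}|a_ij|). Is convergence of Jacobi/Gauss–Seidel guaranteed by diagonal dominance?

row 1: |-9| − (1) = 8
row 2: |8| − (1) = 7
minimum over rows = 7 → strictly diagonally dominant (convergence guaranteed)

7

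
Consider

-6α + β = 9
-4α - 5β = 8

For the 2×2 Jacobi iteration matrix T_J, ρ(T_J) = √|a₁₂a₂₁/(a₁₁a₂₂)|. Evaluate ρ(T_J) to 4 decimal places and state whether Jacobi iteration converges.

a₁₂a₂₁/(a₁₁a₂₂) = (1)·(-4) / ((-6)·(-5)) = -0.133333
ρ = √|-0.133333| = √0.133333 = 0.3651
ρ < 1, so Jacobi converges

0.3651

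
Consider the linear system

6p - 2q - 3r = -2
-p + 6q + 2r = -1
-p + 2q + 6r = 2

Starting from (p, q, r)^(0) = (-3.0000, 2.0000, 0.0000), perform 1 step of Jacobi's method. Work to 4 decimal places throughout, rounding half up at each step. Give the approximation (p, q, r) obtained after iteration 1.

(0.3333, -0.6667, -0.8333)

Iteration 1:
  p = (-2 - (-2)·2.0000 - (-3)·0.0000) / (6) = 0.3333
  q = (-1 - (-1)·-3.0000 - (2)·0.0000) / (6) = -0.6667
  r = (2 - (-1)·-3.0000 - (2)·2.0000) / (6) = -0.8333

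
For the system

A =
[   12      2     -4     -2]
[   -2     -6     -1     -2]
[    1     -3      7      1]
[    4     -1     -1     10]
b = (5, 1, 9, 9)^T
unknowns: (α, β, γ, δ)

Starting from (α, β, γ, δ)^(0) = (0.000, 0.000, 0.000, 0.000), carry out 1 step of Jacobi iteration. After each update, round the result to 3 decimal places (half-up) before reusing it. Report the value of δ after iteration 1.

0.900

Iteration 1:
  α = (5 - (2)·0.000 - (-4)·0.000 - (-2)·0.000) / (12) = 0.417
  β = (1 - (-2)·0.000 - (-1)·0.000 - (-2)·0.000) / (-6) = -0.167
  γ = (9 - (1)·0.000 - (-3)·0.000 - (1)·0.000) / (7) = 1.286
  δ = (9 - (4)·0.000 - (-1)·0.000 - (-1)·0.000) / (10) = 0.900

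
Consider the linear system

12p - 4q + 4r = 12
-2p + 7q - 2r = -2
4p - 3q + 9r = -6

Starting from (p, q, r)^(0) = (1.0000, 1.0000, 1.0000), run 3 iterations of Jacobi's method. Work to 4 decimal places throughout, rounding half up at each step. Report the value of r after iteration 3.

Iteration 1:
  p = (12 - (-4)·1.0000 - (4)·1.0000) / (12) = 1.0000
  q = (-2 - (-2)·1.0000 - (-2)·1.0000) / (7) = 0.2857
  r = (-6 - (4)·1.0000 - (-3)·1.0000) / (9) = -0.7778
Iteration 2:
  p = (12 - (-4)·0.2857 - (4)·-0.7778) / (12) = 1.3545
  q = (-2 - (-2)·1.0000 - (-2)·-0.7778) / (7) = -0.2222
  r = (-6 - (4)·1.0000 - (-3)·0.2857) / (9) = -1.0159
Iteration 3:
  p = (12 - (-4)·-0.2222 - (4)·-1.0159) / (12) = 1.2646
  q = (-2 - (-2)·1.3545 - (-2)·-1.0159) / (7) = -0.1890
  r = (-6 - (4)·1.3545 - (-3)·-0.2222) / (9) = -1.3427

-1.3427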